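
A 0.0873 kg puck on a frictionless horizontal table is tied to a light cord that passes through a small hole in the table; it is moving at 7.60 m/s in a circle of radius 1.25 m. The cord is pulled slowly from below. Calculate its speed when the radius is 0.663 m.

v₂ ≈ 14.3 m/s

Central (radial) force ⇒ zero torque about the center ⇒ m v r is constant.
v₂ = v₁ r₁ / r₂ = (7.60)(1.25) / (0.663) = 14.33 m/s.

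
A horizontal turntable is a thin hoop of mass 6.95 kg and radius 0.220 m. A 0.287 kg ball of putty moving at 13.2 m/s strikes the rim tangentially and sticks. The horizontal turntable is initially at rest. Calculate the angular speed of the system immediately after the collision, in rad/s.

|ω_f| ≈ 2.38 rad/s

The axle reaction passes through the axle and exerts no torque about it; angular momentum about the axle is conserved through the impact.
I_p = (6.95)(0.220)² = 0.3364 kg·m². Taking the sense of the ball of putty's angular momentum as positive, L_{ball} = m v R = (0.287)(13.2)(0.220) = 0.8334 kg·m²/s.
L_i = 0 + 0.8334 = 0.8334 kg·m²/s.
After sticking, I_f = I_p + m R² = 0.3364 + (0.287)(0.220)² = 0.3503 kg·m².
ω_f = L_i / I_f = 0.8334 / 0.3503 = 2.379 rad/s.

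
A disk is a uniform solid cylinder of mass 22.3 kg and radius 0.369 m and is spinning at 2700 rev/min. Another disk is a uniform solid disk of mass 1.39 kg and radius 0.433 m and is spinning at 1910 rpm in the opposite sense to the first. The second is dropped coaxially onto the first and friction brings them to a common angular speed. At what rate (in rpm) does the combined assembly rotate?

The coupling torques are internal; angular momentum about the shared axis is conserved.
Moments of inertia: I_A = ½(22.3)(0.369)² = 1.518 kg·m²; I_B = ½(1.39)(0.433)² = 0.1303 kg·m².
Taking A's sense as positive: L = (1.518)(2700) − (0.1303)(1910) = 3850 kg·m²·rpm.
Combined I = 1.518 + 0.1303 = 1.649 kg·m².
ω_f = L / I = 3850 / 1.649 = 2336 rpm.

|ω_f| ≈ 2340 rpm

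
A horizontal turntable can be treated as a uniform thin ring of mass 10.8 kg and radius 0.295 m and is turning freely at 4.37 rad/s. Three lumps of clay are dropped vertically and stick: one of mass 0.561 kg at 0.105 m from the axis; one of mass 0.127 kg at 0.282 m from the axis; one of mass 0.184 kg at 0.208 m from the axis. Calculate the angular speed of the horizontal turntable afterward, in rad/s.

ω_f ≈ 4.26 rad/s

The added mass arrives with no angular momentum about the axis, and any external torque about the axis is negligible, so the system's angular momentum is conserved.
I_p = (10.8)(0.295)² = 0.9399 kg·m².
Added inertia Σmr² = (0.561)(0.105)² + (0.127)(0.282)² + (0.184)(0.208)² = 0.02425 kg·m²; I_f = 0.9399 + 0.02425 = 0.9641 kg·m².
ω_f = I_p ω_i / I_f = (0.9399)(4.37) / 0.9641 = 4.260 rad/s.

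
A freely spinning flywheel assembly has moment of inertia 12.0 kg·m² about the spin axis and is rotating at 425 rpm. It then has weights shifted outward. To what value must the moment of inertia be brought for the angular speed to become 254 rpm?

I₂ ≈ 20.1 kg·m²

No external torque acts about the spin axis, so angular momentum is conserved.
I₂ = I₁ω₁ / ω₂ = (12.0)(425) / (254) = 20.08 kg·m².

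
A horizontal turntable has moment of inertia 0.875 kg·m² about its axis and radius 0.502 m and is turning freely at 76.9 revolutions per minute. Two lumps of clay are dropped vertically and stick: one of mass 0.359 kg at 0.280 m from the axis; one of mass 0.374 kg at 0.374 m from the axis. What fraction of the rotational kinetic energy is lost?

No external torque acts about the axis; L_before = L_after.
Added inertia Σmr² = (0.359)(0.280)² + (0.374)(0.374)² = 0.08046 kg·m²; I_f = 0.8750 + 0.08046 = 0.9555 kg·m².
ω_f = I_p ω_i / I_f = (0.8750)(76.9) / 0.9555 = 70.42 rpm.
KE_i = ½(0.8750)(8.053 rad/s)² = 28.37 J; KE_f = ½(0.9555)(7.375)² = 25.98 J.
Fraction lost = 0.08421.

fraction ≈ 0.0842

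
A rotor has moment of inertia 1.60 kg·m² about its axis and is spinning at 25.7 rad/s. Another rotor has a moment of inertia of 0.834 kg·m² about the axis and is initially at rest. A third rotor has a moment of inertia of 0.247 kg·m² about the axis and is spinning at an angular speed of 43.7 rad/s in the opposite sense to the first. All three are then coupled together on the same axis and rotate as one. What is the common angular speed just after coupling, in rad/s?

|ω_f| ≈ 11.3 rad/s

The coupling torques are internal; angular momentum about the shared axis is conserved.
Taking A's sense as positive: L = (1.600)(25.7) − (0.2470)(43.7) = 30.33 kg·m²·rad/s.
Combined I = 1.600 + 0.8340 + 0.2470 = 2.681 kg·m².
ω_f = L / I = 30.33 / 2.681 = 11.31 rad/s.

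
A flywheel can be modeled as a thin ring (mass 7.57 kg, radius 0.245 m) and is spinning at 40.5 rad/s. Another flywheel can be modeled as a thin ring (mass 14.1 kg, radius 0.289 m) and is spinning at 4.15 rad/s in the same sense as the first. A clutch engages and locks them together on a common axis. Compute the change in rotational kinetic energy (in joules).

ΔKE ≈ -217 J

The coupling torques are internal; angular momentum about the shared axis is conserved.
Moments of inertia: I_A = (7.57)(0.245)² = 0.4544 kg·m²; I_B = (14.1)(0.289)² = 1.178 kg·m².
Taking A's sense as positive: L = (0.4544)(40.5) + (1.178)(4.15) = 23.29 kg·m²·rad/s.
Combined I = 0.4544 + 1.178 = 1.632 kg·m².
ω_f = L / I = 23.29 / 1.632 = 14.27 rad/s.
KE_i = ½ΣIω² = 382.8 J; KE_f = ½(1.632)(14.27)² = 166.2 J.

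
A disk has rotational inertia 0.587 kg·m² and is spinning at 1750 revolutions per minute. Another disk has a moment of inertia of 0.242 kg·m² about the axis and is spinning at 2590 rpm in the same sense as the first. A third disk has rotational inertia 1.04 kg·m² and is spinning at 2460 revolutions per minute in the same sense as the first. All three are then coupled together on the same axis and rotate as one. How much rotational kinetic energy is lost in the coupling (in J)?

The coupling torques are internal; angular momentum about the shared axis is conserved.
Taking A's sense as positive: L = (0.5870)(1750) + (0.2420)(2590) + (1.040)(2460) = 4212 kg·m²·rpm.
Combined I = 0.5870 + 0.2420 + 1.040 = 1.869 kg·m².
ω_f = L / I = 4212 / 1.869 = 2254 rpm.
KE_i = ½ΣIω² = 53270 J; KE_f = ½(1.869)(236.0)² = 52060 J.

ΔKE lost ≈ 1210 J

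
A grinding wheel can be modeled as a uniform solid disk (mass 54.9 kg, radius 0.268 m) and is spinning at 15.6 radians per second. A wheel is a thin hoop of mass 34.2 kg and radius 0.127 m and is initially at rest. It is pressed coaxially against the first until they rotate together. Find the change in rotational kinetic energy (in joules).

ΔKE ≈ -52.4 J

The coupling torques are internal; angular momentum about the shared axis is conserved.
Moments of inertia: I_A = ½(54.9)(0.268)² = 1.972 kg·m²; I_B = (34.2)(0.127)² = 0.5516 kg·m².
Taking A's sense as positive: L = (1.972)(15.6) = 30.76 kg·m²·rad/s.
Combined I = 1.972 + 0.5516 = 2.523 kg·m².
ω_f = L / I = 30.76 / 2.523 = 12.19 rad/s.
KE_i = ½ΣIω² = 239.9 J; KE_f = ½(2.523)(12.19)² = 187.5 J.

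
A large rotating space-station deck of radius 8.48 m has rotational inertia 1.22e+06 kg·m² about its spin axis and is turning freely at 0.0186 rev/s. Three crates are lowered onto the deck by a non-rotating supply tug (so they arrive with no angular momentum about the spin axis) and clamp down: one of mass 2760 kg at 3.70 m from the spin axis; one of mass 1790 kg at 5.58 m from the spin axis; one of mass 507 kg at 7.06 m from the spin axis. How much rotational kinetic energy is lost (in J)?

energy lost ≈ 739 J

The added mass arrives with no angular momentum about the spin axis, and any external torque about the spin axis is negligible, so the system's angular momentum is conserved.
Added inertia Σmr² = (2760)(3.70)² + (1790)(5.58)² + (507)(7.06)² = 1.188e+05 kg·m²; I_f = 1.220e+06 + 1.188e+05 = 1.339e+06 kg·m².
ω_f = I_p ω_i / I_f = (1.220e+06)(0.0186) / 1.339e+06 = 0.01695 rev/s.
KE_i = ½(1.220e+06)(0.1169 rad/s)² = 8331 J; KE_f = ½(1.339e+06)(0.1065)² = 7592 J.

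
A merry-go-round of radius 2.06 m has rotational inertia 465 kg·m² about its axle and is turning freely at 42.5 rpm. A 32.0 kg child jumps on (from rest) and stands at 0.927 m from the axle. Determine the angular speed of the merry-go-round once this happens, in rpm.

ω_f ≈ 40.1 rpm

The added mass arrives with no angular momentum about the axle, and any external torque about the axle is negligible, so the system's angular momentum is conserved.
Added inertia Σmr² = (32.0)(0.927)² = 27.50 kg·m²; I_f = 465.0 + 27.50 = 492.5 kg·m².
ω_f = I_p ω_i / I_f = (465.0)(42.5) / 492.5 = 40.13 rpm.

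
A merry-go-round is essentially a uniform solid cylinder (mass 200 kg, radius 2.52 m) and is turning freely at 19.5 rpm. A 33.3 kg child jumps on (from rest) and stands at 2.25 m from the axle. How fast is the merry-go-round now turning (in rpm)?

No external torque acts about the axle; L_before = L_after.
I_p = ½(200)(2.52)² = 635.0 kg·m².
Added inertia Σmr² = (33.3)(2.25)² = 168.6 kg·m²; I_f = 635.0 + 168.6 = 803.6 kg·m².
ω_f = I_p ω_i / I_f = (635.0)(19.5) / 803.6 = 15.41 rpm.

ω_f ≈ 15.4 rpm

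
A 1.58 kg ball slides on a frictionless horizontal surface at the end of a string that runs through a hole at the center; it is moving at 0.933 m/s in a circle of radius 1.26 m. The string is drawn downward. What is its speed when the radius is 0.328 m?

v₂ ≈ 3.58 m/s

Central (radial) force ⇒ zero torque about the center ⇒ m v r is constant.
v₂ = v₁ r₁ / r₂ = (0.933)(1.26) / (0.328) = 3.584 m/s.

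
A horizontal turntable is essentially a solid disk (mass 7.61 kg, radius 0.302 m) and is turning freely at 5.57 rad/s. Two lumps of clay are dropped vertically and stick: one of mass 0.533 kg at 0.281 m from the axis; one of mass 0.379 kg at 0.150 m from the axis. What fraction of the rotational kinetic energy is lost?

No external torque acts about the axis; L_before = L_after.
I_p = ½(7.61)(0.302)² = 0.3470 kg·m².
Added inertia Σmr² = (0.533)(0.281)² + (0.379)(0.150)² = 0.05061 kg·m²; I_f = 0.3470 + 0.05061 = 0.3976 kg·m².
ω_f = I_p ω_i / I_f = (0.3470)(5.57) / 0.3976 = 4.861 rad/s.
KE_i = ½(0.3470)(5.570 rad/s)² = 5.383 J; KE_f = ½(0.3976)(4.861)² = 4.698 J.
Fraction lost = 0.1273.

fraction ≈ 0.127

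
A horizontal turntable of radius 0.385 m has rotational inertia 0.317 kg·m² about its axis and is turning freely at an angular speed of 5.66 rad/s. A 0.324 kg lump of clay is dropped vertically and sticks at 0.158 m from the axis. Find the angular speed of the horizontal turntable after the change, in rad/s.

No external torque acts about the axis; L_before = L_after.
Added inertia Σmr² = (0.324)(0.158)² = 0.008088 kg·m²; I_f = 0.3170 + 0.008088 = 0.3251 kg·m².
ω_f = I_p ω_i / I_f = (0.3170)(5.66) / 0.3251 = 5.519 rad/s.

ω_f ≈ 5.52 rad/s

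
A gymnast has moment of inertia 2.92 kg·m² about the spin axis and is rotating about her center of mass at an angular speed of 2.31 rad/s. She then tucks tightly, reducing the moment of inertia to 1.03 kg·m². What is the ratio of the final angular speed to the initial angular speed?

No external torque acts about the spin axis, so angular momentum is conserved.
ω₂/ω₁ = I₁/I₂ = 2.920 / 1.030 = 2.835.

ω₂/ω₁ ≈ 2.83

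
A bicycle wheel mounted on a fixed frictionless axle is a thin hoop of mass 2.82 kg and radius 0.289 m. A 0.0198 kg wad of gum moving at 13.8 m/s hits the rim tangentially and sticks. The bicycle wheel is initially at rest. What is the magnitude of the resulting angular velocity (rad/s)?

|ω_f| ≈ 0.333 rad/s

About the axle the impulsive forces during the collision are internal, so angular momentum about that axis is conserved.
I_p = (2.82)(0.289)² = 0.2355 kg·m². Taking the sense of the wad of gum's angular momentum as positive, L_{wad} = m v R = (0.0198)(13.8)(0.289) = 0.07897 kg·m²/s.
L_i = 0 + 0.07897 = 0.07897 kg·m²/s.
After sticking, I_f = I_p + m R² = 0.2355 + (0.0198)(0.289)² = 0.2372 kg·m².
ω_f = L_i / I_f = 0.07897 / 0.2372 = 0.3329 rad/s.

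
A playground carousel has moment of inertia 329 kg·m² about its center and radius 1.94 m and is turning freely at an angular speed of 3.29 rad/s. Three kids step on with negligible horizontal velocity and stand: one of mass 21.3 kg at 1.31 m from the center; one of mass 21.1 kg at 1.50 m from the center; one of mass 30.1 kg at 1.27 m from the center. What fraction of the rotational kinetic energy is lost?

fraction ≈ 0.287

The added mass arrives with no angular momentum about the center, and any external torque about the center is negligible, so the system's angular momentum is conserved.
Added inertia Σmr² = (21.3)(1.31)² + (21.1)(1.50)² + (30.1)(1.27)² = 132.6 kg·m²; I_f = 329.0 + 132.6 = 461.6 kg·m².
ω_f = I_p ω_i / I_f = (329.0)(3.29) / 461.6 = 2.345 rad/s.
KE_i = ½(329.0)(3.290 rad/s)² = 1781 J; KE_f = ½(461.6)(2.345)² = 1269 J.
Fraction lost = 0.2872.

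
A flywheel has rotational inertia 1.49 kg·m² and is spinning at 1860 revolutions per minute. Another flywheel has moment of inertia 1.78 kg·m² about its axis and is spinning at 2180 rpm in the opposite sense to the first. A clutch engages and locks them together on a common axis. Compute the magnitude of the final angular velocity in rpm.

|ω_f| ≈ 339 rpm

No external torque acts about the common axis, so total angular momentum is conserved.
Taking A's sense as positive: L = (1.490)(1860) − (1.780)(2180) = -1109 kg·m²·rpm.
Combined I = 1.490 + 1.780 = 3.270 kg·m².
ω_f = L / I = -1109 / 3.270 = -339.1 rpm.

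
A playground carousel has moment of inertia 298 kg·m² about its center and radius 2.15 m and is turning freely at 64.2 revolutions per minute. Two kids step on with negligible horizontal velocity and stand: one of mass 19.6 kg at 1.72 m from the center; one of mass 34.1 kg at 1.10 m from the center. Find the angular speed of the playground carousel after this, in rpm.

ω_f ≈ 48.2 rpm

The added mass arrives with no angular momentum about the center, and any external torque about the center is negligible, so the system's angular momentum is conserved.
Added inertia Σmr² = (19.6)(1.72)² + (34.1)(1.10)² = 99.25 kg·m²; I_f = 298.0 + 99.25 = 397.2 kg·m².
ω_f = I_p ω_i / I_f = (298.0)(64.2) / 397.2 = 48.16 rpm.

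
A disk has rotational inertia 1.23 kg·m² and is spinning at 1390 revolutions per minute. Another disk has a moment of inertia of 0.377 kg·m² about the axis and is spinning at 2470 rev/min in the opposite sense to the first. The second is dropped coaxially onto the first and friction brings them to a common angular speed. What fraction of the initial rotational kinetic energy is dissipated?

fraction ≈ 0.919

No external torque acts about the common axis, so total angular momentum is conserved.
Taking A's sense as positive: L = (1.230)(1390) − (0.3770)(2470) = 778.5 kg·m²·rpm.
Combined I = 1.230 + 0.3770 = 1.607 kg·m².
ω_f = L / I = 778.5 / 1.607 = 484.4 rpm.
KE_i = ½ΣIω² = 25640 J; KE_f = ½(1.607)(50.73)² = 2068 J.
Fraction dissipated = (KE_i − KE_f)/KE_i = 0.9194.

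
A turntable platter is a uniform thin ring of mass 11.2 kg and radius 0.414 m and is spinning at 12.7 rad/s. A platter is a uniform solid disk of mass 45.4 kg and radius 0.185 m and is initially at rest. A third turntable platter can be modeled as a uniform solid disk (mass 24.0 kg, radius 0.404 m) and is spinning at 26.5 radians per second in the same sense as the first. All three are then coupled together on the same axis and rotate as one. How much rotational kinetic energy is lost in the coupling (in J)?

ΔKE lost ≈ 218 J

The coupling torques are internal; angular momentum about the shared axis is conserved.
Moments of inertia: I_A = (11.2)(0.414)² = 1.920 kg·m²; I_B = ½(45.4)(0.185)² = 0.7769 kg·m²; I_C = ½(24.0)(0.404)² = 1.959 kg·m².
Taking A's sense as positive: L = (1.920)(12.7) + (1.959)(26.5) = 76.28 kg·m²·rad/s.
Combined I = 1.920 + 0.7769 + 1.959 = 4.655 kg·m².
ω_f = L / I = 76.28 / 4.655 = 16.39 rad/s.
KE_i = ½ΣIω² = 842.5 J; KE_f = ½(4.655)(16.39)² = 625.0 J.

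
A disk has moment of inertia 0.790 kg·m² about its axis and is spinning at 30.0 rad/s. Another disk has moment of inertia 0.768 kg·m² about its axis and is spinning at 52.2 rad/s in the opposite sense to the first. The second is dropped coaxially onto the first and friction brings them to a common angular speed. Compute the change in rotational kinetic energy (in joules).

The coupling torques are internal; angular momentum about the shared axis is conserved.
Taking A's sense as positive: L = (0.7900)(30.0) − (0.7680)(52.2) = -16.39 kg·m²·rad/s.
Combined I = 0.7900 + 0.7680 = 1.558 kg·m².
ω_f = L / I = -16.39 / 1.558 = -10.52 rad/s.
KE_i = ½ΣIω² = 1402 J; KE_f = ½(1.558)(10.52)² = 86.21 J.

ΔKE ≈ -1320 J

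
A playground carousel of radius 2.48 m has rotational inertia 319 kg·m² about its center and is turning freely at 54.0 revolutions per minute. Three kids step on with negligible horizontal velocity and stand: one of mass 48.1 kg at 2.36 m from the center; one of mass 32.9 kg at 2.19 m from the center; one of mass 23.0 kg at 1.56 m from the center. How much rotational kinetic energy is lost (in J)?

energy lost ≈ 3070 J

No external torque acts about the center; L_before = L_after.
Added inertia Σmr² = (48.1)(2.36)² + (32.9)(2.19)² + (23.0)(1.56)² = 481.7 kg·m²; I_f = 319.0 + 481.7 = 800.7 kg·m².
ω_f = I_p ω_i / I_f = (319.0)(54.0) / 800.7 = 21.51 rpm.
KE_i = ½(319.0)(5.655 rad/s)² = 5100 J; KE_f = ½(800.7)(2.253)² = 2032 J.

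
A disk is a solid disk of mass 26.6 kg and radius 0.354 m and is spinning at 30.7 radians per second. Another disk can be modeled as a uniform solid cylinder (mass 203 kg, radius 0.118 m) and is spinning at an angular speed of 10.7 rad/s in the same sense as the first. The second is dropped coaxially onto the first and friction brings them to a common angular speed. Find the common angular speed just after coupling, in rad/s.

|ω_f| ≈ 21.5 rad/s

The coupling torques are internal; angular momentum about the shared axis is conserved.
Moments of inertia: I_A = ½(26.6)(0.354)² = 1.667 kg·m²; I_B = ½(203)(0.118)² = 1.413 kg·m².
Taking A's sense as positive: L = (1.667)(30.7) + (1.413)(10.7) = 66.29 kg·m²·rad/s.
Combined I = 1.667 + 1.413 = 3.080 kg·m².
ω_f = L / I = 66.29 / 3.080 = 21.52 rad/s.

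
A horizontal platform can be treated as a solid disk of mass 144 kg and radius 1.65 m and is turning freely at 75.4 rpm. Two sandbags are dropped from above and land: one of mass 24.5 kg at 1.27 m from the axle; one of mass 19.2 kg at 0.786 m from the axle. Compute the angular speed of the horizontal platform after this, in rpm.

The added mass arrives with no angular momentum about the axle, and any external torque about the axle is negligible, so the system's angular momentum is conserved.
I_p = ½(144)(1.65)² = 196.0 kg·m².
Added inertia Σmr² = (24.5)(1.27)² + (19.2)(0.786)² = 51.38 kg·m²; I_f = 196.0 + 51.38 = 247.4 kg·m².
ω_f = I_p ω_i / I_f = (196.0)(75.4) / 247.4 = 59.74 rpm.

ω_f ≈ 59.7 rpm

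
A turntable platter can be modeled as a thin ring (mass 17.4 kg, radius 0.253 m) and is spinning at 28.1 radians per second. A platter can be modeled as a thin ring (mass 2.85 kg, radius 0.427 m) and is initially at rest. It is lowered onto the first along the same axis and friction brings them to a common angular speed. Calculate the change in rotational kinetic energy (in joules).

No external torque acts about the common axis, so total angular momentum is conserved.
Moments of inertia: I_A = (17.4)(0.253)² = 1.114 kg·m²; I_B = (2.85)(0.427)² = 0.5196 kg·m².
Taking A's sense as positive: L = (1.114)(28.1) = 31.30 kg·m²·rad/s.
Combined I = 1.114 + 0.5196 = 1.633 kg·m².
ω_f = L / I = 31.30 / 1.633 = 19.16 rad/s.
KE_i = ½ΣIω² = 439.7 J; KE_f = ½(1.633)(19.16)² = 299.8 J.

ΔKE ≈ -140 J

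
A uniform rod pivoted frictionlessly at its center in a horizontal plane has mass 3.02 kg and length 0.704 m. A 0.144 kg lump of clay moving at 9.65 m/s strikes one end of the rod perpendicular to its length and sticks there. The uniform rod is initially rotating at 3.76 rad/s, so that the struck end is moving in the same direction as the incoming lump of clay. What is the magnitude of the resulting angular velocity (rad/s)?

|ω_f| ≈ 6.72 rad/s

The axle reaction passes through the pivot and exerts no torque about it; angular momentum about the pivot is conserved through the impact.
I_p = (1/12)(3.02)(0.704)² = 0.1247 kg·m². Taking the sense of the lump of clay's angular momentum as positive, L_{lump} = m v R = (0.144)(9.65)(0.704/2) = 0.4891 kg·m²/s.
L_i = +I_p ω_p + m v R = +(0.1247)(3.76) + 0.4891 = 0.9581 kg·m²/s.
After sticking, I_f = I_p + m R² = 0.1247 + (0.144)(0.704/2)² = 0.1426 kg·m².
ω_f = L_i / I_f = 0.9581 / 0.1426 = 6.720 rad/s.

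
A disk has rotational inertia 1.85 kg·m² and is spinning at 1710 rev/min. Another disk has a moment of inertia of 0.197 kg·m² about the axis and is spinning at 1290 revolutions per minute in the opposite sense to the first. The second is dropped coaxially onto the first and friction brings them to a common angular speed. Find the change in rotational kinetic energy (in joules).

No external torque acts about the common axis, so total angular momentum is conserved.
Taking A's sense as positive: L = (1.850)(1710) − (0.1970)(1290) = 2909 kg·m²·rpm.
Combined I = 1.850 + 0.1970 = 2.047 kg·m².
ω_f = L / I = 2909 / 2.047 = 1421 rpm.
KE_i = ½ΣIω² = 31460 J; KE_f = ½(2.047)(148.8)² = 22670 J.

ΔKE ≈ -8790 J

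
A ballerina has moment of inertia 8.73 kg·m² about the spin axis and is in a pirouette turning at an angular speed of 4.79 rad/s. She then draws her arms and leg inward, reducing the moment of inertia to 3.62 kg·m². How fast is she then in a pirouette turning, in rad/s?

ω₂ ≈ 11.6 rad/s

Angular momentum about the spin axis is conserved since the torque about it is zero.
ω₂ = I₁ω₁ / I₂ = (8.730)(4.79 rad/s) / (3.620) = 11.55 rad/s.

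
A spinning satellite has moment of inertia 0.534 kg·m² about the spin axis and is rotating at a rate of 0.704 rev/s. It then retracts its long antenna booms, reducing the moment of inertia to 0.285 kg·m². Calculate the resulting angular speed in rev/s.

Angular momentum about the spin axis is conserved since the torque about it is zero.
ω₂ = I₁ω₁ / I₂ = (0.5340)(0.704 rev/s) / (0.2850) = 1.319 rev/s.

ω₂ ≈ 1.32 rev/s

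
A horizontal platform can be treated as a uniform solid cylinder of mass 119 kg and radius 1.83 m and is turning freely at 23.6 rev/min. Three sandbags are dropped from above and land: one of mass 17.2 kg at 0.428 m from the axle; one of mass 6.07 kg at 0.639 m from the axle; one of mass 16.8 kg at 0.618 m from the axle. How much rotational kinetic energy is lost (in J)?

No external torque acts about the axle; L_before = L_after.
I_p = ½(119)(1.83)² = 199.3 kg·m².
Added inertia Σmr² = (17.2)(0.428)² + (6.07)(0.639)² + (16.8)(0.618)² = 12.05 kg·m²; I_f = 199.3 + 12.05 = 211.3 kg·m².
ω_f = I_p ω_i / I_f = (199.3)(23.6) / 211.3 = 22.25 rpm.
KE_i = ½(199.3)(2.471 rad/s)² = 608.5 J; KE_f = ½(211.3)(2.331)² = 573.8 J.

energy lost ≈ 34.7 J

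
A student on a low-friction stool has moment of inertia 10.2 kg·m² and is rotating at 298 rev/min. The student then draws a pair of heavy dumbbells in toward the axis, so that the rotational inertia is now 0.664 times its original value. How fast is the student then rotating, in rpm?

ω₂ ≈ 449 rpm

With no external torque about the axis, L is conserved: I₁ω₁ = I₂ω₂.
I₂ = 0.664 × 10.2 = 6.773 kg·m².
ω₂ = I₁ω₁ / I₂ = (10.20)(298 rpm) / (6.773) = 448.8 rpm.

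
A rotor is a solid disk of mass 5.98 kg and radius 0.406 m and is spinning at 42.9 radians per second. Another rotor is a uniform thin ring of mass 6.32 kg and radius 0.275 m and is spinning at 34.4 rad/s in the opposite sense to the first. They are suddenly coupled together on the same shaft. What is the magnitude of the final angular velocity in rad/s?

|ω_f| ≈ 4.84 rad/s

No external torque acts about the common axis, so total angular momentum is conserved.
Moments of inertia: I_A = ½(5.98)(0.406)² = 0.4929 kg·m²; I_B = (6.32)(0.275)² = 0.4780 kg·m².
Taking A's sense as positive: L = (0.4929)(42.9) − (0.4780)(34.4) = 4.702 kg·m²·rad/s.
Combined I = 0.4929 + 0.4780 = 0.9708 kg·m².
ω_f = L / I = 4.702 / 0.9708 = 4.844 rad/s.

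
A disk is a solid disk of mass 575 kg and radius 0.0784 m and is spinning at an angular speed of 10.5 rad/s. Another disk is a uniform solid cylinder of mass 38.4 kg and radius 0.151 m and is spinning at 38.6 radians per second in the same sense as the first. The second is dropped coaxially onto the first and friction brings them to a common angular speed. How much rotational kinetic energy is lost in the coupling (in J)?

The coupling torques are internal; angular momentum about the shared axis is conserved.
Moments of inertia: I_A = ½(575)(0.0784)² = 1.767 kg·m²; I_B = ½(38.4)(0.151)² = 0.4378 kg·m².
Taking A's sense as positive: L = (1.767)(10.5) + (0.4378)(38.6) = 35.45 kg·m²·rad/s.
Combined I = 1.767 + 0.4378 = 2.205 kg·m².
ω_f = L / I = 35.45 / 2.205 = 16.08 rad/s.
KE_i = ½ΣIω² = 423.6 J; KE_f = ½(2.205)(16.08)² = 285.0 J.

ΔKE lost ≈ 139 J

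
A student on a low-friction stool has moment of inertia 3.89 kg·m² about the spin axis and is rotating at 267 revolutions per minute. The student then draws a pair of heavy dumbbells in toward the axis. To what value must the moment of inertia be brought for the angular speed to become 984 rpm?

With no external torque about the axis, L is conserved: I₁ω₁ = I₂ω₂.
I₂ = I₁ω₁ / ω₂ = (3.89)(267) / (984) = 1.056 kg·m².

I₂ ≈ 1.06 kg·m²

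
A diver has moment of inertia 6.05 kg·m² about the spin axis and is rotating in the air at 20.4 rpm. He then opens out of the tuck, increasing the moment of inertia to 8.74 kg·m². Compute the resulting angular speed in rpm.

ω₂ ≈ 14.1 rpm

Angular momentum about the spin axis is conserved since the torque about it is zero.
ω₂ = I₁ω₁ / I₂ = (6.050)(20.4 rpm) / (8.740) = 14.12 rpm.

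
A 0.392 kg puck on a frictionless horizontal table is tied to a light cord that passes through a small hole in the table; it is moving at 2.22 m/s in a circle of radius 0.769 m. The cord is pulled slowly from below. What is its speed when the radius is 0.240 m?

Central (radial) force ⇒ zero torque about the center ⇒ m v r is constant.
v₂ = v₁ r₁ / r₂ = (2.22)(0.769) / (0.240) = 7.113 m/s.

v₂ ≈ 7.11 m/s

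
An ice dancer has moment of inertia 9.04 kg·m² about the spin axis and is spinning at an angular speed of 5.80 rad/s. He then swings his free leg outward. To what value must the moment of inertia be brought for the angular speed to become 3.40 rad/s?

I₂ ≈ 15.4 kg·m²

No external torque acts about the spin axis, so angular momentum is conserved.
I₂ = I₁ω₁ / ω₂ = (9.04)(5.80) / (3.40) = 15.42 kg·m².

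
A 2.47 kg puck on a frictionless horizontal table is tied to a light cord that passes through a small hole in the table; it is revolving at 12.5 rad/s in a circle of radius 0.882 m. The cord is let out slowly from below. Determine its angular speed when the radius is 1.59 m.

ω₂ ≈ 3.85 rad/s

The constraining force is radial, so m r² ω about the center is conserved.
ω₂ = ω₁ (r₁/r₂)² = (12.5)(0.882/1.59)² = 3.846 rad/s.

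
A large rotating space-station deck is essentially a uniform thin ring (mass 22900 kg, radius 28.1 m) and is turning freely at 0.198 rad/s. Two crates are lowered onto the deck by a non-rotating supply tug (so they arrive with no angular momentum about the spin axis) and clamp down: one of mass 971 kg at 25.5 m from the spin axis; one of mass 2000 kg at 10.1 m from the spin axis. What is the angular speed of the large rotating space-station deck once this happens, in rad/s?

ω_f ≈ 0.189 rad/s

No external torque acts about the spin axis; L_before = L_after.
I_p = (22900)(28.1)² = 1.808e+07 kg·m².
Added inertia Σmr² = (971)(25.5)² + (2000)(10.1)² = 8.354e+05 kg·m²; I_f = 1.808e+07 + 8.354e+05 = 1.892e+07 kg·m².
ω_f = I_p ω_i / I_f = (1.808e+07)(0.198) / 1.892e+07 = 0.1893 rad/s.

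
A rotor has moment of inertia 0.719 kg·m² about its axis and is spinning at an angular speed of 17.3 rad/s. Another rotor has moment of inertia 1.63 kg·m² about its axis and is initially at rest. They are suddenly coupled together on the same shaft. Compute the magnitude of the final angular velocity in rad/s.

|ω_f| ≈ 5.30 rad/s

The coupling torques are internal; angular momentum about the shared axis is conserved.
Taking A's sense as positive: L = (0.7190)(17.3) = 12.44 kg·m²·rad/s.
Combined I = 0.7190 + 1.630 = 2.349 kg·m².
ω_f = L / I = 12.44 / 2.349 = 5.295 rad/s.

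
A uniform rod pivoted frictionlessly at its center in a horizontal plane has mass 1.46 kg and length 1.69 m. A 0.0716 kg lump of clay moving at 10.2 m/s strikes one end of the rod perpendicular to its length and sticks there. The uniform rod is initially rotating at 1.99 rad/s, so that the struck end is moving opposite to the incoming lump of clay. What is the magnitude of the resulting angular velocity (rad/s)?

The axle reaction passes through the pivot and exerts no torque about it; angular momentum about the pivot is conserved through the impact.
I_p = (1/12)(1.46)(1.69)² = 0.3475 kg·m². Taking the sense of the lump of clay's angular momentum as positive, L_{lump} = m v R = (0.0716)(10.2)(1.69/2) = 0.6171 kg·m²/s.
L_i = −I_p ω_p + m v R = −(0.3475)(1.99) + 0.6171 = -0.07439 kg·m²/s.
After sticking, I_f = I_p + m R² = 0.3475 + (0.0716)(1.69/2)² = 0.3986 kg·m².
ω_f = L_i / I_f = -0.07439 / 0.3986 = -0.1866 rad/s.

|ω_f| ≈ 0.187 rad/s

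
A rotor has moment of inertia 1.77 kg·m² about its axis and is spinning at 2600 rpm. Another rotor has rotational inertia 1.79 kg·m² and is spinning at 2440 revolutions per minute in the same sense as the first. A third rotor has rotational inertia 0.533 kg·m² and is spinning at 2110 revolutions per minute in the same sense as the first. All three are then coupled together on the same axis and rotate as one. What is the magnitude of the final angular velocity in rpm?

The coupling torques are internal; angular momentum about the shared axis is conserved.
Taking A's sense as positive: L = (1.770)(2600) + (1.790)(2440) + (0.5330)(2110) = 10090 kg·m²·rpm.
Combined I = 1.770 + 1.790 + 0.5330 = 4.093 kg·m².
ω_f = L / I = 10090 / 4.093 = 2466 rpm.

|ω_f| ≈ 2470 rpm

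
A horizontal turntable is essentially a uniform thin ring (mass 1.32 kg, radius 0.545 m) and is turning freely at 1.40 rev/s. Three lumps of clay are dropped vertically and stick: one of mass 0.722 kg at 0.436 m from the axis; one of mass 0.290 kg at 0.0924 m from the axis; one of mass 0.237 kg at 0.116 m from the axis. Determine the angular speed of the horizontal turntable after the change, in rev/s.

No external torque acts about the axis; L_before = L_after.
I_p = (1.32)(0.545)² = 0.3921 kg·m².
Added inertia Σmr² = (0.722)(0.436)² + (0.290)(0.0924)² + (0.237)(0.116)² = 0.1429 kg·m²; I_f = 0.3921 + 0.1429 = 0.5350 kg·m².
ω_f = I_p ω_i / I_f = (0.3921)(1.40) / 0.5350 = 1.026 rev/s.

ω_f ≈ 1.03 rev/s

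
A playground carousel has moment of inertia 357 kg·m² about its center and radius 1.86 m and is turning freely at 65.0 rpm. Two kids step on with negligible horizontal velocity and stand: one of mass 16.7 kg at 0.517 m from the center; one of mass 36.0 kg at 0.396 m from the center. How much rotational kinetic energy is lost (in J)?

energy lost ≈ 228 J

The added mass arrives with no angular momentum about the center, and any external torque about the center is negligible, so the system's angular momentum is conserved.
Added inertia Σmr² = (16.7)(0.517)² + (36.0)(0.396)² = 10.11 kg·m²; I_f = 357.0 + 10.11 = 367.1 kg·m².
ω_f = I_p ω_i / I_f = (357.0)(65.0) / 367.1 = 63.21 rpm.
KE_i = ½(357.0)(6.807 rad/s)² = 8270 J; KE_f = ½(367.1)(6.619)² = 8043 J.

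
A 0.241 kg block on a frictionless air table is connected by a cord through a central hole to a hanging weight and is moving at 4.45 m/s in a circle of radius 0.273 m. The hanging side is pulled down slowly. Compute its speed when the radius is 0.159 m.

v₂ ≈ 7.64 m/s

Central (radial) force ⇒ zero torque about the center ⇒ m v r is constant.
v₂ = v₁ r₁ / r₂ = (4.45)(0.273) / (0.159) = 7.641 m/s.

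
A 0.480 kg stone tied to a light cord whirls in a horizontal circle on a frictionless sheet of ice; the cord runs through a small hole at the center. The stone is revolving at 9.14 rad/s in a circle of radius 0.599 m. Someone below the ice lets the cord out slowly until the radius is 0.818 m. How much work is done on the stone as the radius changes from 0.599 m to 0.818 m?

No torque about the axis ⇒ m r₁² ω₁ = m r₂² ω₂.
ω₂ = ω₁ (r₁/r₂)² = (9.14)(0.599/0.818)² = 4.901 rad/s.
W = ΔKE = ½m(v₂² − v₁²) = -3.336 J.

W ≈ -3.34 J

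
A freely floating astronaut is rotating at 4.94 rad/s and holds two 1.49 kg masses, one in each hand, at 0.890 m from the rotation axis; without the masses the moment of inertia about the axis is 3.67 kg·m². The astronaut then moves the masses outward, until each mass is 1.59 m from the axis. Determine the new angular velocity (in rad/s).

Angular momentum about the spin axis is conserved since the torque about it is zero.
I₁ = 3.67 + 2(1.49)(0.890)² = 6.030 kg·m²; I₂ = 3.67 + 2(1.49)(1.59)² = 11.20 kg·m².
ω₂ = I₁ω₁ / I₂ = (6.030)(4.94 rad/s) / (11.20) = 2.659 rad/s.

ω₂ ≈ 2.66 rad/s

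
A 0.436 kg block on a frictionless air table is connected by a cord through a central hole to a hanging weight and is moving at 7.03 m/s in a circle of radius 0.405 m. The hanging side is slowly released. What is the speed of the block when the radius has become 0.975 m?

v₂ ≈ 2.92 m/s

Central (radial) force ⇒ zero torque about the center ⇒ m v r is constant.
v₂ = v₁ r₁ / r₂ = (7.03)(0.405) / (0.975) = 2.920 m/s.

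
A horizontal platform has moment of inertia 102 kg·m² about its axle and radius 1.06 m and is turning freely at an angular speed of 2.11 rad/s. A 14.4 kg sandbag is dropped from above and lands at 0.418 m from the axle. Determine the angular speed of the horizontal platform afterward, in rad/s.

ω_f ≈ 2.06 rad/s

No external torque acts about the axle; L_before = L_after.
Added inertia Σmr² = (14.4)(0.418)² = 2.516 kg·m²; I_f = 102.0 + 2.516 = 104.5 kg·m².
ω_f = I_p ω_i / I_f = (102.0)(2.11) / 104.5 = 2.059 rad/s.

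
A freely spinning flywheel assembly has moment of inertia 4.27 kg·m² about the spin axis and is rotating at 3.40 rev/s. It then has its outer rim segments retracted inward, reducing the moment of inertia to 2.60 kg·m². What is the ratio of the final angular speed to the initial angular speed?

Angular momentum about the spin axis is conserved since the torque about it is zero.
ω₂/ω₁ = I₁/I₂ = 4.270 / 2.600 = 1.642.

ω₂/ω₁ ≈ 1.64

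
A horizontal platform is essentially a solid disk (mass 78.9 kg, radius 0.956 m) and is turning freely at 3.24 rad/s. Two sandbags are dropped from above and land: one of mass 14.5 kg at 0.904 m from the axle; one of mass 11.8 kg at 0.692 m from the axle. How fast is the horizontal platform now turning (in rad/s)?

ω_f ≈ 2.18 rad/s

The added mass arrives with no angular momentum about the axle, and any external torque about the axle is negligible, so the system's angular momentum is conserved.
I_p = ½(78.9)(0.956)² = 36.05 kg·m².
Added inertia Σmr² = (14.5)(0.904)² + (11.8)(0.692)² = 17.50 kg·m²; I_f = 36.05 + 17.50 = 53.56 kg·m².
ω_f = I_p ω_i / I_f = (36.05)(3.24) / 53.56 = 2.181 rad/s.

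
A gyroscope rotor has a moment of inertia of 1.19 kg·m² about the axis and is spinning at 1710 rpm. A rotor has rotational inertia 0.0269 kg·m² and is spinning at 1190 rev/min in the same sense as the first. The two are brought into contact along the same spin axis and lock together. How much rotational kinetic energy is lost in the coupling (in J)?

The coupling torques are internal; angular momentum about the shared axis is conserved.
Taking A's sense as positive: L = (1.190)(1710) + (0.02690)(1190) = 2067 kg·m²·rpm.
Combined I = 1.190 + 0.02690 = 1.217 kg·m².
ω_f = L / I = 2067 / 1.217 = 1699 rpm.
KE_i = ½ΣIω² = 19290 J; KE_f = ½(1.217)(177.9)² = 19250 J.

ΔKE lost ≈ 39.0 J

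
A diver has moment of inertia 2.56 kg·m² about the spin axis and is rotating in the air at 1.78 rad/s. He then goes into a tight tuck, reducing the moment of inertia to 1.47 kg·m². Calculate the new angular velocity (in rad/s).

Angular momentum about the spin axis is conserved since the torque about it is zero.
ω₂ = I₁ω₁ / I₂ = (2.560)(1.78 rad/s) / (1.470) = 3.100 rad/s.

ω₂ ≈ 3.10 rad/s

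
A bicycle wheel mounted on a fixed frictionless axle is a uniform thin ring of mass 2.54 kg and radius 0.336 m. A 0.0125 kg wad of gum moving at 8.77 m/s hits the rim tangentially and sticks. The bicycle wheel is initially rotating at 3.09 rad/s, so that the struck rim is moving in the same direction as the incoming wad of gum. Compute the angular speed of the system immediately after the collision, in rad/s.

|ω_f| ≈ 3.20 rad/s

The axle reaction passes through the axle and exerts no torque about it; angular momentum about the axle is conserved through the impact.
I_p = (2.54)(0.336)² = 0.2868 kg·m². Taking the sense of the wad of gum's angular momentum as positive, L_{wad} = m v R = (0.0125)(8.77)(0.336) = 0.03683 kg·m²/s.
L_i = +I_p ω_p + m v R = +(0.2868)(3.09) + 0.03683 = 0.9229 kg·m²/s.
After sticking, I_f = I_p + m R² = 0.2868 + (0.0125)(0.336)² = 0.2882 kg·m².
ω_f = L_i / I_f = 0.9229 / 0.2882 = 3.203 rad/s.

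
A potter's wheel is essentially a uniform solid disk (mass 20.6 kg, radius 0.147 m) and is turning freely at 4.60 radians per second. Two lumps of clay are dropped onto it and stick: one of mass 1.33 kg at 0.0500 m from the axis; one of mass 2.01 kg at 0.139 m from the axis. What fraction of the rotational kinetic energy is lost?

fraction ≈ 0.159

The added mass arrives with no angular momentum about the axis, and any external torque about the axis is negligible, so the system's angular momentum is conserved.
I_p = ½(20.6)(0.147)² = 0.2226 kg·m².
Added inertia Σmr² = (1.33)(0.0500)² + (2.01)(0.139)² = 0.04216 kg·m²; I_f = 0.2226 + 0.04216 = 0.2647 kg·m².
ω_f = I_p ω_i / I_f = (0.2226)(4.60) / 0.2647 = 3.867 rad/s.
KE_i = ½(0.2226)(4.600 rad/s)² = 2.355 J; KE_f = ½(0.2647)(3.867)² = 1.980 J.
Fraction lost = 0.1593.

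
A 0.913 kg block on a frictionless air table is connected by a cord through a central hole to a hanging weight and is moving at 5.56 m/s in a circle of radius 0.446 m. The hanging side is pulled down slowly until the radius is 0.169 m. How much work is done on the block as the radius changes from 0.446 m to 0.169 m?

The only horizontal force on the mass is along the cord (radial), so it exerts no torque about the hole and angular momentum m v r is conserved.
v₂ = v₁ r₁ / r₂ = (5.56)(0.446) / (0.169) = 14.67 m/s.
W = ΔKE = ½m(v₂² − v₁²) = 84.17 J.

W ≈ 84.2 J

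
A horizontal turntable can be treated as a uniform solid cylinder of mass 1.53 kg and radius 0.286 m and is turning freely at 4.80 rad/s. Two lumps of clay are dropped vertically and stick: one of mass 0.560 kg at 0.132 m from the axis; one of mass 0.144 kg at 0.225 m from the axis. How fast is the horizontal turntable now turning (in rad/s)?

ω_f ≈ 3.77 rad/s

The added mass arrives with no angular momentum about the axis, and any external torque about the axis is negligible, so the system's angular momentum is conserved.
I_p = ½(1.53)(0.286)² = 0.06257 kg·m².
Added inertia Σmr² = (0.560)(0.132)² + (0.144)(0.225)² = 0.01705 kg·m²; I_f = 0.06257 + 0.01705 = 0.07962 kg·m².
ω_f = I_p ω_i / I_f = (0.06257)(4.80) / 0.07962 = 3.772 rad/s.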